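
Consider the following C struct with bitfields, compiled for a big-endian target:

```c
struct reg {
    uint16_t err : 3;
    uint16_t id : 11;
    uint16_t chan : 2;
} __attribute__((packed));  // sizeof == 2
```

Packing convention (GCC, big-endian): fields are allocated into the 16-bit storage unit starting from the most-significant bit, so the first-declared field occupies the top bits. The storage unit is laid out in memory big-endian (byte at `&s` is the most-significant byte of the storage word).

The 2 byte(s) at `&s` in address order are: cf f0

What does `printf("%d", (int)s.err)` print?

6

[0]=0xcf [1]=0xf0 (big-endian) → word 0xcff0
err:3 @ bit 13 → (0xcff0>>13)&0x7 = 0x6  ←
id:11 @ bit 2 → (0xcff0>>2)&0x7ff = 0x3fc
chan:2 @ bit 0 → (0xcff0>>0)&0x3 = 0x0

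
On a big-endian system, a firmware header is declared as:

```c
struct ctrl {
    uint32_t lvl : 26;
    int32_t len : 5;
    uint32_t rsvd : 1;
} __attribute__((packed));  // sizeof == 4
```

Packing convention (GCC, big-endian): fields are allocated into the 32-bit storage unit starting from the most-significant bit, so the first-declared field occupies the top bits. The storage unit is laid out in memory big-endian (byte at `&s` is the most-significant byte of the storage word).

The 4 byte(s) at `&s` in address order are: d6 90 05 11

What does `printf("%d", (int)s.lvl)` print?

56246292

[0]=0xd6 [1]=0x90 [2]=0x05 [3]=0x11 (big-endian) → word 0xd6900511
lvl [6+:26] = (word>>6) & 0x3ffffff = 56246292  ←
len [1+:5] = (word>>1) & 0x1f = 8
rsvd [0+:1] = (word>>0) & 0x1 = 1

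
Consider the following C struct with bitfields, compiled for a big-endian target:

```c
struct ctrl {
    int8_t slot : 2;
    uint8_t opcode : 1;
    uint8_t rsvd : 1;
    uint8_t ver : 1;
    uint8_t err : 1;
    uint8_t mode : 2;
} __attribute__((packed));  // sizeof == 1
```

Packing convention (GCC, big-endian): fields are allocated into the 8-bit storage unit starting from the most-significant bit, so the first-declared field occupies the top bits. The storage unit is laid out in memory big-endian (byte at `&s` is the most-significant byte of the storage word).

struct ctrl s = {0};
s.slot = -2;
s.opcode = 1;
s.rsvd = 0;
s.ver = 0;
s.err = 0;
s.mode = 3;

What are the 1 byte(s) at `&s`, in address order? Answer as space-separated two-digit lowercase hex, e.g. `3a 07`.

[6+:2] slot=-2 & 0x3 = 0x2; word=0x80
[5+:1] opcode=1 & 0x1 = 0x1; word=0xa0
[4+:1] rsvd=0 & 0x1 = 0x0; word=0xa0
[3+:1] ver=0 & 0x1 = 0x0; word=0xa0
[2+:1] err=0 & 0x1 = 0x0; word=0xa0
[0+:2] mode=3 & 0x3 = 0x3; word=0xa3
word = 0xa3 → big-endian bytes:
  [0]=0xa3

a3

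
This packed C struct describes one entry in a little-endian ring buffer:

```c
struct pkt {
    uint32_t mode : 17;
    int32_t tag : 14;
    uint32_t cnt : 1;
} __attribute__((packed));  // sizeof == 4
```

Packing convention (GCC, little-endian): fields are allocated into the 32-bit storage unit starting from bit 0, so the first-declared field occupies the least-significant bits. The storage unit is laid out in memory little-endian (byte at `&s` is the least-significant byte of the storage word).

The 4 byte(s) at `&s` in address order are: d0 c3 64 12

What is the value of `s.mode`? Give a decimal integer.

[0]=0xd0 [1]=0xc3 [2]=0x64 [3]=0x12 (little-endian) → word 0x1264c3d0
mode [0+:17] = (word>>0) & 0x1ffff = 50128  ←
tag [17+:14] = (word>>17) & 0x3fff = 2354
cnt [31+:1] = (word>>31) & 0x1 = 0

50128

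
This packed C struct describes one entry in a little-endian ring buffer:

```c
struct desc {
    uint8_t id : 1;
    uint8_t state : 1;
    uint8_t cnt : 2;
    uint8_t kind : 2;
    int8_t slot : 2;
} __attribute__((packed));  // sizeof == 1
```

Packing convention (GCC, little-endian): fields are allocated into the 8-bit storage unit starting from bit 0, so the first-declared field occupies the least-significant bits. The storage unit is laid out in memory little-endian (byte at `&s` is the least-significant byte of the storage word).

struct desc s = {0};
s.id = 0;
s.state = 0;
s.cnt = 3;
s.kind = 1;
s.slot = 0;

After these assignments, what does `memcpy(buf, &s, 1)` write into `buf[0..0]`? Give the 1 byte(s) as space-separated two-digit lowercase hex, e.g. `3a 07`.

id:1 = 0 → 0x0 << 0 → word 0x00
state:1 = 0 → 0x0 << 1 → word 0x00
cnt:2 = 3 → 0x3 << 2 → word 0x0c
kind:2 = 1 → 0x1 << 4 → word 0x1c
slot:2 = 0 → 0x0 << 6 → word 0x1c
word = 0x1c → little-endian bytes:
  [0]=0x1c

1c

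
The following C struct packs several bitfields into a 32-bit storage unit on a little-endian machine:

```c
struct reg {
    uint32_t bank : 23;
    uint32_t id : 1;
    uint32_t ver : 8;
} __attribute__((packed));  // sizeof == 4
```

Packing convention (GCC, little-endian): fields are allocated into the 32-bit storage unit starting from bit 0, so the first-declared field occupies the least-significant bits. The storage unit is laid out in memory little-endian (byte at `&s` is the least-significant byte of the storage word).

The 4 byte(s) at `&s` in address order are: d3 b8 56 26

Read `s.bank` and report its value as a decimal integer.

[0]=0xd3 [1]=0xb8 [2]=0x56 [3]=0x26 (little-endian) → word 0x2656b8d3
bank:23 @ bit 0 → (0x2656b8d3>>0)&0x7fffff = 0x56b8d3  ←
id:1 @ bit 23 → (0x2656b8d3>>23)&0x1 = 0x0
ver:8 @ bit 24 → (0x2656b8d3>>24)&0xff = 0x26

5683411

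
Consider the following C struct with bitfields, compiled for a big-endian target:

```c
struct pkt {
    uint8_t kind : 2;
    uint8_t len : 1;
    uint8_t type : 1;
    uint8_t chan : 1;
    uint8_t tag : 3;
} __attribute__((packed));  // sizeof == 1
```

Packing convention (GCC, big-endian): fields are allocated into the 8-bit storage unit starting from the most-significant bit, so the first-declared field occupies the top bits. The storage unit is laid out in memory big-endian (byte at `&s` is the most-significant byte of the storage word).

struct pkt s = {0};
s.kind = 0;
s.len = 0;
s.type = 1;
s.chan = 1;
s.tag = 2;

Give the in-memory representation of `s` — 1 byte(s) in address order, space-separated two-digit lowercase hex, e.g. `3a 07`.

[6+:2] kind=0 & 0x3 = 0x0; word=0x00
[5+:1] len=0 & 0x1 = 0x0; word=0x00
[4+:1] type=1 & 0x1 = 0x1; word=0x10
[3+:1] chan=1 & 0x1 = 0x1; word=0x18
[0+:3] tag=2 & 0x7 = 0x2; word=0x1a
word = 0x1a → big-endian bytes:
  [0]=0x1a

1a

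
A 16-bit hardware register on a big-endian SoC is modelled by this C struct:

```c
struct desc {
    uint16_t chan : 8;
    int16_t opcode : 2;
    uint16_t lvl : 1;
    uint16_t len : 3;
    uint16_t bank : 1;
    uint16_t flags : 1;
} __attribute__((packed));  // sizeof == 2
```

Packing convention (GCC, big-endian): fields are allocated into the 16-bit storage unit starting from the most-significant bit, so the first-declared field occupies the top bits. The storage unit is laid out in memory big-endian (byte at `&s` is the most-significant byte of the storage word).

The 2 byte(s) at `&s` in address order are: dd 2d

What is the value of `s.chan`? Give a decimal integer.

221

[0]=0xdd [1]=0x2d (big-endian) → word 0xdd2d
chan:8 @ bit 8 → (0xdd2d>>8)&0xff = 0xdd  ←
opcode:2 @ bit 6 → (0xdd2d>>6)&0x3 = 0x0
lvl:1 @ bit 5 → (0xdd2d>>5)&0x1 = 0x1
len:3 @ bit 2 → (0xdd2d>>2)&0x7 = 0x3
bank:1 @ bit 1 → (0xdd2d>>1)&0x1 = 0x0
flags:1 @ bit 0 → (0xdd2d>>0)&0x1 = 0x1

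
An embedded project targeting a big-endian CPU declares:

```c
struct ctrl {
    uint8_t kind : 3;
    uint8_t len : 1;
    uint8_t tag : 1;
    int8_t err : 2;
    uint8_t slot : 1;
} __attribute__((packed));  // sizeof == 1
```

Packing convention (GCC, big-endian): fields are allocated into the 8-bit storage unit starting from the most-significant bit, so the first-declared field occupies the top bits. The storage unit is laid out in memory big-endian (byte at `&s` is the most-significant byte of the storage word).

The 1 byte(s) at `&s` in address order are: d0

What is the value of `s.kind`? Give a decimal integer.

6

[0]=0xd0 (big-endian) → word 0xd0
kind [5+:3] = (word>>5) & 0x7 = 6  ←
len [4+:1] = (word>>4) & 0x1 = 1
tag [3+:1] = (word>>3) & 0x1 = 0
err [1+:2] = (word>>1) & 0x3 = 0
slot [0+:1] = (word>>0) & 0x1 = 0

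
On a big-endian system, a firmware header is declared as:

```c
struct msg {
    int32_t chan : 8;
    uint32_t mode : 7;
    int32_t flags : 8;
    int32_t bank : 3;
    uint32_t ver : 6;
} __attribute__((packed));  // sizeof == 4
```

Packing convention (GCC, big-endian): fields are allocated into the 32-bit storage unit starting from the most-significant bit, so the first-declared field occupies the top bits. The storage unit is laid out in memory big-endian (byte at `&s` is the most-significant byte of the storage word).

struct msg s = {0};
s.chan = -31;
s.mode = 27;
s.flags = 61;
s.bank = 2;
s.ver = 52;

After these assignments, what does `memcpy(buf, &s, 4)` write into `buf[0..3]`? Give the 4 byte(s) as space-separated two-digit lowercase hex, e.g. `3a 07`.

e1 36 7a b4

[24+:8] chan=-31 & 0xff = 0xe1; word=0xe1000000
[17+:7] mode=27 & 0x7f = 0x1b; word=0xe1360000
[9+:8] flags=61 & 0xff = 0x3d; word=0xe1367a00
[6+:3] bank=2 & 0x7 = 0x2; word=0xe1367a80
[0+:6] ver=52 & 0x3f = 0x34; word=0xe1367ab4
word = 0xe1367ab4 → big-endian bytes:
  [0]=0xe1  [1]=0x36  [2]=0x7a  [3]=0xb4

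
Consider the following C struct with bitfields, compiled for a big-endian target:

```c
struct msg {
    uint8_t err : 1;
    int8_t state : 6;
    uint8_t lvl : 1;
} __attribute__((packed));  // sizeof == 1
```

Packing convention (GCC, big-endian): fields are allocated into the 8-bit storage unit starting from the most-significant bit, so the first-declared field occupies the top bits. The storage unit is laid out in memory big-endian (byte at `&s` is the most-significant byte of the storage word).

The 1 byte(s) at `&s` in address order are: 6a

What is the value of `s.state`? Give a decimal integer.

-11

[0]=0x6a (big-endian) → word 0x6a
err:1 @ bit 7 → (0x6a>>7)&0x1 = 0x0
state:6 @ bit 1 → (0x6a>>1)&0x3f = 0x35  ←
lvl:1 @ bit 0 → (0x6a>>0)&0x1 = 0x0
state signed 6b, MSB=1: 53 - 64 = -11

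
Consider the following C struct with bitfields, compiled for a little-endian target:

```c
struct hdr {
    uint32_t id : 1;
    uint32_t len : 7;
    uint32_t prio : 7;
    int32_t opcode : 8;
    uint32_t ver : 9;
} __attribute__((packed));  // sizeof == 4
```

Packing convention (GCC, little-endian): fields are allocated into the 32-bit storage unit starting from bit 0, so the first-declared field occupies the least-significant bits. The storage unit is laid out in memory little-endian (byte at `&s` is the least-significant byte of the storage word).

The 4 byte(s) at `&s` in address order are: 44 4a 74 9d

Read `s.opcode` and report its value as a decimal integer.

-24

[0]=0x44 [1]=0x4a [2]=0x74 [3]=0x9d (little-endian) → word 0x9d744a44
id:1 @ bit 0 → (0x9d744a44>>0)&0x1 = 0x0
len:7 @ bit 1 → (0x9d744a44>>1)&0x7f = 0x22
prio:7 @ bit 8 → (0x9d744a44>>8)&0x7f = 0x4a
opcode:8 @ bit 15 → (0x9d744a44>>15)&0xff = 0xe8  ←
ver:9 @ bit 23 → (0x9d744a44>>23)&0x1ff = 0x13a
opcode signed 8b, MSB=1: 232 - 256 = -24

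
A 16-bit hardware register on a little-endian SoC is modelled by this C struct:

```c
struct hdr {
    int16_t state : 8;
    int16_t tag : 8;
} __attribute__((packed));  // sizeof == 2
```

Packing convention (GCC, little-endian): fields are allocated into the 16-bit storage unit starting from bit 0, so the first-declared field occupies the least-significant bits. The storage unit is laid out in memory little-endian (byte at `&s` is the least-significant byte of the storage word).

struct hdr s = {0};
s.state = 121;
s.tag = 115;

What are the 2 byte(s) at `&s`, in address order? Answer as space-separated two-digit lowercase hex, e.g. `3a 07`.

[0+:8] state=121 & 0xff = 0x79; word=0x0079
[8+:8] tag=115 & 0xff = 0x73; word=0x7379
word = 0x7379 → little-endian bytes:
  [0]=0x79  [1]=0x73

79 73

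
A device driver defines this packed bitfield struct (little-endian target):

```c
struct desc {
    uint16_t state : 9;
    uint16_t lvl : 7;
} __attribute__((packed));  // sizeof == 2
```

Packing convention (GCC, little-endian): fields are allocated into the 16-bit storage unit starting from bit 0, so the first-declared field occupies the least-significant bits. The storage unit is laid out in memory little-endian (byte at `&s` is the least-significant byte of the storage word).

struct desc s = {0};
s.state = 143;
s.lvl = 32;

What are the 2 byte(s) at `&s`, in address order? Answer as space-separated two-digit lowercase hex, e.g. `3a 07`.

state:9 = 143 → 0x8f << 0 → word 0x008f
lvl:7 = 32 → 0x20 << 9 → word 0x408f
word = 0x408f → little-endian bytes:
  [0]=0x8f  [1]=0x40

8f 40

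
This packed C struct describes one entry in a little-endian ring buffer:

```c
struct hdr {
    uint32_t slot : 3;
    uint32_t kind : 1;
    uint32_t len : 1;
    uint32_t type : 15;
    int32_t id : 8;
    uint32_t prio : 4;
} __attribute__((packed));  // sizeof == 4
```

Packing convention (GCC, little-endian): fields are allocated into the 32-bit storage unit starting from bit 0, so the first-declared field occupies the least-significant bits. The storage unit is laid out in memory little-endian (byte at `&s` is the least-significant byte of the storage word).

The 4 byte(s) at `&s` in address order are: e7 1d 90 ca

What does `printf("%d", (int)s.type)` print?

[0]=0xe7 [1]=0x1d [2]=0x90 [3]=0xca (little-endian) → word 0xca901de7
slot:3 @ bit 0 → (0xca901de7>>0)&0x7 = 0x7
kind:1 @ bit 3 → (0xca901de7>>3)&0x1 = 0x0
len:1 @ bit 4 → (0xca901de7>>4)&0x1 = 0x0
type:15 @ bit 5 → (0xca901de7>>5)&0x7fff = 0xef  ←
id:8 @ bit 20 → (0xca901de7>>20)&0xff = 0xa9
prio:4 @ bit 28 → (0xca901de7>>28)&0xf = 0xc

239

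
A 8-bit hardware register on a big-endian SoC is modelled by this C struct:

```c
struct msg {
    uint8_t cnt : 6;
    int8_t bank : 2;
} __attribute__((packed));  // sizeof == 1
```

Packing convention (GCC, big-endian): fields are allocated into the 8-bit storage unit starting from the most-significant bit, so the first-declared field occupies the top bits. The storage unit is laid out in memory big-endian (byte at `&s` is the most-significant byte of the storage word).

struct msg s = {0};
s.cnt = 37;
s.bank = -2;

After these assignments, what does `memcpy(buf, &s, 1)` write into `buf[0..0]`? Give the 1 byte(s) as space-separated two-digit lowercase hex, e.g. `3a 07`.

cnt:6 = 37 → 0x25 << 2 → word 0x94
bank:2 = -2 → 0x2 << 0 → word 0x96
word = 0x96 → big-endian bytes:
  [0]=0x96

96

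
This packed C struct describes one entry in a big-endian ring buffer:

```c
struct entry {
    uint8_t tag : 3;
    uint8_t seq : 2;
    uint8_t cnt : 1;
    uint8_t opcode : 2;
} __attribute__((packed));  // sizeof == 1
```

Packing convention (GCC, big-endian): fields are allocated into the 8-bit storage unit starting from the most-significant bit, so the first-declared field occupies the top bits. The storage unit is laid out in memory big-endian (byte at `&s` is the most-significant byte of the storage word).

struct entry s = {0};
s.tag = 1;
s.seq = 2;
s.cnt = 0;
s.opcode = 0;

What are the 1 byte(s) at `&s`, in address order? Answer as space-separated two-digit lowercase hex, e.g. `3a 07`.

30

tag (3b) val=1 bits=0x1 at bit 5: 0x20
seq (2b) val=2 bits=0x2 at bit 3: 0x30
cnt (1b) val=0 bits=0x0 at bit 2: 0x30
opcode (2b) val=0 bits=0x0 at bit 0: 0x30
word = 0x30 → big-endian bytes:
  [0]=0x30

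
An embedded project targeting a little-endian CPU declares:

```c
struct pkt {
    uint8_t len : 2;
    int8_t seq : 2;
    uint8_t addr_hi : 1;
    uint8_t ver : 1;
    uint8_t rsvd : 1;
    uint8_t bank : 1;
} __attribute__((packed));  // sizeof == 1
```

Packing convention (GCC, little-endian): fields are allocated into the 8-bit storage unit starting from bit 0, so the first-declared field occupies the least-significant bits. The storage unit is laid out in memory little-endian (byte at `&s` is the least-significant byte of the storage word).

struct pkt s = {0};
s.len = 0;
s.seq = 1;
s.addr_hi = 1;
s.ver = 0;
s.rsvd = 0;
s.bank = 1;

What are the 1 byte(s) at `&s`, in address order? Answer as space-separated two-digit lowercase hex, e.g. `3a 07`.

94

[0+:2] len=0 & 0x3 = 0x0; word=0x00
[2+:2] seq=1 & 0x3 = 0x1; word=0x04
[4+:1] addr_hi=1 & 0x1 = 0x1; word=0x14
[5+:1] ver=0 & 0x1 = 0x0; word=0x14
[6+:1] rsvd=0 & 0x1 = 0x0; word=0x14
[7+:1] bank=1 & 0x1 = 0x1; word=0x94
word = 0x94 → little-endian bytes:
  [0]=0x94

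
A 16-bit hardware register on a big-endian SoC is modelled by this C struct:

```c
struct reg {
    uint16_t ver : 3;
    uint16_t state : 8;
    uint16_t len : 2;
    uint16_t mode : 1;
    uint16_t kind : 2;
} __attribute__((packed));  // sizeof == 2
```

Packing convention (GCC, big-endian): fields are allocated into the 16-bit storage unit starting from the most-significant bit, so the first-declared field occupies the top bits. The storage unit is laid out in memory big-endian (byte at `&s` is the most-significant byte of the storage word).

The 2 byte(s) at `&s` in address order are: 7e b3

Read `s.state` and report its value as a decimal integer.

[0]=0x7e [1]=0xb3 (big-endian) → word 0x7eb3
ver:3 @ bit 13 → (0x7eb3>>13)&0x7 = 0x3
state:8 @ bit 5 → (0x7eb3>>5)&0xff = 0xf5  ←
len:2 @ bit 3 → (0x7eb3>>3)&0x3 = 0x2
mode:1 @ bit 2 → (0x7eb3>>2)&0x1 = 0x0
kind:2 @ bit 0 → (0x7eb3>>0)&0x3 = 0x3

245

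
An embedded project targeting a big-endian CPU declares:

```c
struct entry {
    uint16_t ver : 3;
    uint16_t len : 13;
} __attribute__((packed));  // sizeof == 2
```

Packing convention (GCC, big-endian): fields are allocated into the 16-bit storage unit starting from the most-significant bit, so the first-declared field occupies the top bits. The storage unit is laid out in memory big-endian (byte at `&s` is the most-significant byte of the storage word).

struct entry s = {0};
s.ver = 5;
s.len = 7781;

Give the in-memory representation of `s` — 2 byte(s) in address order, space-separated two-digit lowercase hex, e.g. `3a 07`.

[13+:3] ver=5 & 0x7 = 0x5; word=0xa000
[0+:13] len=7781 & 0x1fff = 0x1e65; word=0xbe65
word = 0xbe65 → big-endian bytes:
  [0]=0xbe  [1]=0x65

be 65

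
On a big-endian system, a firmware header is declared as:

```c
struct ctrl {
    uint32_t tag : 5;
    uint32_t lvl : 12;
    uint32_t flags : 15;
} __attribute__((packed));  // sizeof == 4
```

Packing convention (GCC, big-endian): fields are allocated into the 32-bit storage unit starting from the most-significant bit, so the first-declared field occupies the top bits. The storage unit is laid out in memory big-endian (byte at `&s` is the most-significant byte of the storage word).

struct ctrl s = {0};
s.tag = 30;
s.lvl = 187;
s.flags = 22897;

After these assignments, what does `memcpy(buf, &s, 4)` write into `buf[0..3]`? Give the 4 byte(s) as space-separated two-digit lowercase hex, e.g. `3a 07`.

[27+:5] tag=30 & 0x1f = 0x1e; word=0xf0000000
[15+:12] lvl=187 & 0xfff = 0xbb; word=0xf05d8000
[0+:15] flags=22897 & 0x7fff = 0x5971; word=0xf05dd971
word = 0xf05dd971 → big-endian bytes:
  [0]=0xf0  [1]=0x5d  [2]=0xd9  [3]=0x71

f0 5d d9 71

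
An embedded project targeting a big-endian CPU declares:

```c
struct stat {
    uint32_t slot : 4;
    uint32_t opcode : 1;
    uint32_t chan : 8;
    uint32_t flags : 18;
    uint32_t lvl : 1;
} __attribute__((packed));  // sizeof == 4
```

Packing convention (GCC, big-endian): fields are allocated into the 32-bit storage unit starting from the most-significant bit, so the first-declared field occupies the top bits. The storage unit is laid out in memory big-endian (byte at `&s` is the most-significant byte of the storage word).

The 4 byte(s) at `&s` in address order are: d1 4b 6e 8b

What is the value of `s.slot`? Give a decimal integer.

13

[0]=0xd1 [1]=0x4b [2]=0x6e [3]=0x8b (big-endian) → word 0xd14b6e8b
slot:4 @ bit 28 → (0xd14b6e8b>>28)&0xf = 0xd  ←
opcode:1 @ bit 27 → (0xd14b6e8b>>27)&0x1 = 0x0
chan:8 @ bit 19 → (0xd14b6e8b>>19)&0xff = 0x29
flags:18 @ bit 1 → (0xd14b6e8b>>1)&0x3ffff = 0x1b745
lvl:1 @ bit 0 → (0xd14b6e8b>>0)&0x1 = 0x1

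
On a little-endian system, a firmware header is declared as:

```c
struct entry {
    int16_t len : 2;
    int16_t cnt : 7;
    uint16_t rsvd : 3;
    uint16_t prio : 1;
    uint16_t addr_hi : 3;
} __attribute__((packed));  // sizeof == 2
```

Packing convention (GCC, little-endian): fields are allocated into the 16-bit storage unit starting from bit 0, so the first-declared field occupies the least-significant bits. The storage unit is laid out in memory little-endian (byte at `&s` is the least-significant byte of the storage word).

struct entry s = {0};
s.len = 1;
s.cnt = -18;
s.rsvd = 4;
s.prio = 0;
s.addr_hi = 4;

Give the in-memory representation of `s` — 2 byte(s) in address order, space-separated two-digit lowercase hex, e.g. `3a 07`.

b9 89

[0+:2] len=1 & 0x3 = 0x1; word=0x0001
[2+:7] cnt=-18 & 0x7f = 0x6e; word=0x01b9
[9+:3] rsvd=4 & 0x7 = 0x4; word=0x09b9
[12+:1] prio=0 & 0x1 = 0x0; word=0x09b9
[13+:3] addr_hi=4 & 0x7 = 0x4; word=0x89b9
word = 0x89b9 → little-endian bytes:
  [0]=0xb9  [1]=0x89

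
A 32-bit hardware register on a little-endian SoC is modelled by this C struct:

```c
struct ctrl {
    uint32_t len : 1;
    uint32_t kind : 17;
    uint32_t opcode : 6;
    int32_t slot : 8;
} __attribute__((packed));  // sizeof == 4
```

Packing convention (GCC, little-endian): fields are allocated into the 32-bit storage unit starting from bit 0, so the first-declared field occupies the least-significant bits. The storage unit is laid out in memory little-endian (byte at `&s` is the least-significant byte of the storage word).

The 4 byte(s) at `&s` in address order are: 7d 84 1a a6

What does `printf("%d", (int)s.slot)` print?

[0]=0x7d [1]=0x84 [2]=0x1a [3]=0xa6 (little-endian) → word 0xa61a847d
len:1 @ bit 0 → (0xa61a847d>>0)&0x1 = 0x1
kind:17 @ bit 1 → (0xa61a847d>>1)&0x1ffff = 0x1423e
opcode:6 @ bit 18 → (0xa61a847d>>18)&0x3f = 0x6
slot:8 @ bit 24 → (0xa61a847d>>24)&0xff = 0xa6  ←
slot signed 8b, MSB=1: 166 - 256 = -90

-90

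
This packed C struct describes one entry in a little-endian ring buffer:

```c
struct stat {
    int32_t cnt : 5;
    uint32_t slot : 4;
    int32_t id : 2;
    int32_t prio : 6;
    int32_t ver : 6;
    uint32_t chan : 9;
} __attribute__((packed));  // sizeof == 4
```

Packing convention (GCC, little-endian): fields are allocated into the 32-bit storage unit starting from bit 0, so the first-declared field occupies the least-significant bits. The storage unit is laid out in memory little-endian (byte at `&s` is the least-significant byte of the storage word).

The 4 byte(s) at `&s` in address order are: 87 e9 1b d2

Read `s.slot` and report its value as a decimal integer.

[0]=0x87 [1]=0xe9 [2]=0x1b [3]=0xd2 (little-endian) → word 0xd21be987
cnt [0+:5] = (word>>0) & 0x1f = 7
slot [5+:4] = (word>>5) & 0xf = 12  ←
id [9+:2] = (word>>9) & 0x3 = 0
prio [11+:6] = (word>>11) & 0x3f = 61
ver [17+:6] = (word>>17) & 0x3f = 13
chan [23+:9] = (word>>23) & 0x1ff = 420

12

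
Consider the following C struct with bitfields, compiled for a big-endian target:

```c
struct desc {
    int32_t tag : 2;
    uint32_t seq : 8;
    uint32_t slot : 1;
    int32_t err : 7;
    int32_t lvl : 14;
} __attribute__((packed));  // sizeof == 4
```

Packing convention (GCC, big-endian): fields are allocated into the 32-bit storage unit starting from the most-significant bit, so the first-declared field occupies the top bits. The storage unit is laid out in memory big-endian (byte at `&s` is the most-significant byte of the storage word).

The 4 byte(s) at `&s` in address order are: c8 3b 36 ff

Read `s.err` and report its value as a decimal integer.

[0]=0xc8 [1]=0x3b [2]=0x36 [3]=0xff (big-endian) → word 0xc83b36ff
tag [30+:2] = (word>>30) & 0x3 = 3
seq [22+:8] = (word>>22) & 0xff = 32
slot [21+:1] = (word>>21) & 0x1 = 1
err [14+:7] = (word>>14) & 0x7f = 108  ←
lvl [0+:14] = (word>>0) & 0x3fff = 14079
err signed 7b, MSB=1: 108 - 128 = -20

-20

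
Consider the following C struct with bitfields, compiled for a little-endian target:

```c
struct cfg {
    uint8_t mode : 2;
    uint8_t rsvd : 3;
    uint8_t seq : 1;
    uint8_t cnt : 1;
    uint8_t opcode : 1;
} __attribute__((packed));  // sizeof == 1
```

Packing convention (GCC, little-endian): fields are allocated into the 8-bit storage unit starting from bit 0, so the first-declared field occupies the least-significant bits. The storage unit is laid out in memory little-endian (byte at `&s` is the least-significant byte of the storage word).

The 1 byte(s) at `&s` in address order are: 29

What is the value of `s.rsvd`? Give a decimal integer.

[0]=0x29 (little-endian) → word 0x29
mode:2 @ bit 0 → (0x29>>0)&0x3 = 0x1
rsvd:3 @ bit 2 → (0x29>>2)&0x7 = 0x2  ←
seq:1 @ bit 5 → (0x29>>5)&0x1 = 0x1
cnt:1 @ bit 6 → (0x29>>6)&0x1 = 0x0
opcode:1 @ bit 7 → (0x29>>7)&0x1 = 0x0

2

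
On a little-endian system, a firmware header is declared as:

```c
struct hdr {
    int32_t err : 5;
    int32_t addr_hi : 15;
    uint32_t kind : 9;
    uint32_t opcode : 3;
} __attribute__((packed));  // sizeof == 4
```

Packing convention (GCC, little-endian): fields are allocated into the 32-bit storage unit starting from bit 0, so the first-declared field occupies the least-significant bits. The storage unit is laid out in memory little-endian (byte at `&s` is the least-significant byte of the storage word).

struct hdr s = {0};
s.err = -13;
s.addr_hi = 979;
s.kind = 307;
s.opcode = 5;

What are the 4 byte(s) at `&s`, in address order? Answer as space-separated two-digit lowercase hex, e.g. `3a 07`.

err:5 = -13 → 0x13 << 0 → word 0x00000013
addr_hi:15 = 979 → 0x3d3 << 5 → word 0x00007a73
kind:9 = 307 → 0x133 << 20 → word 0x13307a73
opcode:3 = 5 → 0x5 << 29 → word 0xb3307a73
word = 0xb3307a73 → little-endian bytes:
  [0]=0x73  [1]=0x7a  [2]=0x30  [3]=0xb3

73 7a 30 b3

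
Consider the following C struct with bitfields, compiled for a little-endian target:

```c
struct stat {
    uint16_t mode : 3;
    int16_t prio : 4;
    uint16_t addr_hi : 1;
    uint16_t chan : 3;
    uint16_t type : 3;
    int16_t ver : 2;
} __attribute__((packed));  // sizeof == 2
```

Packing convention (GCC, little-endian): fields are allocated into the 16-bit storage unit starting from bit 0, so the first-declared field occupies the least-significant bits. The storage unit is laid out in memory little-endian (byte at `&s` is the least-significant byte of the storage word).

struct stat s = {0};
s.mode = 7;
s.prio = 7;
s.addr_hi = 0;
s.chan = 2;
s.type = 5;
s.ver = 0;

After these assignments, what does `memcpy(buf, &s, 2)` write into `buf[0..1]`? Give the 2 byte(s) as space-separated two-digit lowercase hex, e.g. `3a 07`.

3f 2a

mode (3b) val=7 bits=0x7 at bit 0: 0x0007
prio (4b) val=7 bits=0x7 at bit 3: 0x003f
addr_hi (1b) val=0 bits=0x0 at bit 7: 0x003f
chan (3b) val=2 bits=0x2 at bit 8: 0x023f
type (3b) val=5 bits=0x5 at bit 11: 0x2a3f
ver (2b) val=0 bits=0x0 at bit 14: 0x2a3f
word = 0x2a3f → little-endian bytes:
  [0]=0x3f  [1]=0x2a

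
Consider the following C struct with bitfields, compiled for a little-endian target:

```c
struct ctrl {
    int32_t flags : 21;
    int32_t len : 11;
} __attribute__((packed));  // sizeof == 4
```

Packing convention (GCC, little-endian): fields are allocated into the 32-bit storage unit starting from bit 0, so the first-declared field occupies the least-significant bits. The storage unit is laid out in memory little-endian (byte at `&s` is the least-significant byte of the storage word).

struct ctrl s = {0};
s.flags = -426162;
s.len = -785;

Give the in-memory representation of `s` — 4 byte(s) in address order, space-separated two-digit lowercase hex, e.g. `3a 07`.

4e 7f f9 9d

flags (21b) val=-426162 bits=0x197f4e at bit 0: 0x00197f4e
len (11b) val=-785 bits=0x4ef at bit 21: 0x9df97f4e
word = 0x9df97f4e → little-endian bytes:
  [0]=0x4e  [1]=0x7f  [2]=0xf9  [3]=0x9d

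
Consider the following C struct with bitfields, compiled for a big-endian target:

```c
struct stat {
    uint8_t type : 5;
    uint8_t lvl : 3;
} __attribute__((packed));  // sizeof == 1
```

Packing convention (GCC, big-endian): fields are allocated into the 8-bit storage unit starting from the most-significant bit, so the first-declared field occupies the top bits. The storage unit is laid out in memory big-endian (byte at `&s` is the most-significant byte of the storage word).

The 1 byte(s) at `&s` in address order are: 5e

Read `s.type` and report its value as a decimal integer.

11

[0]=0x5e (big-endian) → word 0x5e
type [3+:5] = (word>>3) & 0x1f = 11  ←
lvl [0+:3] = (word>>0) & 0x7 = 6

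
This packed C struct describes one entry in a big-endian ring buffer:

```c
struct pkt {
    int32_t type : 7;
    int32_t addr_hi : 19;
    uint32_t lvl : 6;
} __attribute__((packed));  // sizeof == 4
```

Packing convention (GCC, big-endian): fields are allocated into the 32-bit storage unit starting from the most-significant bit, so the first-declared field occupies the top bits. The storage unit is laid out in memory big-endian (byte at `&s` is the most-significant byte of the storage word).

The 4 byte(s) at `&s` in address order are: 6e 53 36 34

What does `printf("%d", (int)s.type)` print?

[0]=0x6e [1]=0x53 [2]=0x36 [3]=0x34 (big-endian) → word 0x6e533634
type [25+:7] = (word>>25) & 0x7f = 55  ←
addr_hi [6+:19] = (word>>6) & 0x7ffff = 85208
lvl [0+:6] = (word>>0) & 0x3f = 52
type signed 7b, MSB=0: value = 55

55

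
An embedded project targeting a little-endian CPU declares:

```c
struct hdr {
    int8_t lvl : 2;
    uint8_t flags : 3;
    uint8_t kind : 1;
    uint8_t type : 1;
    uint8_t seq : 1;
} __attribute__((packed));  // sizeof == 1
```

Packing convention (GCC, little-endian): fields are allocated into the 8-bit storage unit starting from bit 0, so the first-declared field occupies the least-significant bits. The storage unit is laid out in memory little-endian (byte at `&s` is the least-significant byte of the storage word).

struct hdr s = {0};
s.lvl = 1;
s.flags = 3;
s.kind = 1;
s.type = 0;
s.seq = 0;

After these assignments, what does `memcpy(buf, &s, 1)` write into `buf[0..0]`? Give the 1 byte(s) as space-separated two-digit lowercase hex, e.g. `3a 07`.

[0+:2] lvl=1 & 0x3 = 0x1; word=0x01
[2+:3] flags=3 & 0x7 = 0x3; word=0x0d
[5+:1] kind=1 & 0x1 = 0x1; word=0x2d
[6+:1] type=0 & 0x1 = 0x0; word=0x2d
[7+:1] seq=0 & 0x1 = 0x0; word=0x2d
word = 0x2d → little-endian bytes:
  [0]=0x2d

2d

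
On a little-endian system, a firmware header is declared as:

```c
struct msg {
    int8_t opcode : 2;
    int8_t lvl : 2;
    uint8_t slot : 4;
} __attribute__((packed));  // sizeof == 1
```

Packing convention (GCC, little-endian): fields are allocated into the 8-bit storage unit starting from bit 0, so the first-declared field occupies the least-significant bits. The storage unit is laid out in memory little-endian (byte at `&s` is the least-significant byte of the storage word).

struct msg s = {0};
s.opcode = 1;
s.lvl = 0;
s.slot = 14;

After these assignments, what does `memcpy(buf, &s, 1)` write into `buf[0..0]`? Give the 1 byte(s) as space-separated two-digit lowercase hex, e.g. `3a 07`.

e1

opcode:2 = 1 → 0x1 << 0 → word 0x01
lvl:2 = 0 → 0x0 << 2 → word 0x01
slot:4 = 14 → 0xe << 4 → word 0xe1
word = 0xe1 → little-endian bytes:
  [0]=0xe1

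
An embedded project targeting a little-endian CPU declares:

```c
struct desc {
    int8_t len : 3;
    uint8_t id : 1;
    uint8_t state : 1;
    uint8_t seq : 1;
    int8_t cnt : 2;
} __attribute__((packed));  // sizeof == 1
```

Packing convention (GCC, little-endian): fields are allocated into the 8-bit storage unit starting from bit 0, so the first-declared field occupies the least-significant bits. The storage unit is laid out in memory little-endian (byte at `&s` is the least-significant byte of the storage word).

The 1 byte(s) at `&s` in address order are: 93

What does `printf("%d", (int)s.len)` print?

3

[0]=0x93 (little-endian) → word 0x93
len [0+:3] = (word>>0) & 0x7 = 3  ←
id [3+:1] = (word>>3) & 0x1 = 0
state [4+:1] = (word>>4) & 0x1 = 1
seq [5+:1] = (word>>5) & 0x1 = 0
cnt [6+:2] = (word>>6) & 0x3 = 2
len signed 3b, MSB=0: value = 3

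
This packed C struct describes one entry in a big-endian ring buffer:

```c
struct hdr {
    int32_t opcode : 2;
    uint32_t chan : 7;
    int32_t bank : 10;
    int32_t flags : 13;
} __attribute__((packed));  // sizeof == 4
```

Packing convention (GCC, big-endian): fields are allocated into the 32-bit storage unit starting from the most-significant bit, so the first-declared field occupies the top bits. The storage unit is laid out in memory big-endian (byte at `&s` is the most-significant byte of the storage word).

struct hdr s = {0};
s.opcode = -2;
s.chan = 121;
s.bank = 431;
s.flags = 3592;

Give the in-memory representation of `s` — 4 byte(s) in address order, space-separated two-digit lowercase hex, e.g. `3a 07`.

opcode (2b) val=-2 bits=0x2 at bit 30: 0x80000000
chan (7b) val=121 bits=0x79 at bit 23: 0xbc800000
bank (10b) val=431 bits=0x1af at bit 13: 0xbcb5e000
flags (13b) val=3592 bits=0xe08 at bit 0: 0xbcb5ee08
word = 0xbcb5ee08 → big-endian bytes:
  [0]=0xbc  [1]=0xb5  [2]=0xee  [3]=0x08

bc b5 ee 08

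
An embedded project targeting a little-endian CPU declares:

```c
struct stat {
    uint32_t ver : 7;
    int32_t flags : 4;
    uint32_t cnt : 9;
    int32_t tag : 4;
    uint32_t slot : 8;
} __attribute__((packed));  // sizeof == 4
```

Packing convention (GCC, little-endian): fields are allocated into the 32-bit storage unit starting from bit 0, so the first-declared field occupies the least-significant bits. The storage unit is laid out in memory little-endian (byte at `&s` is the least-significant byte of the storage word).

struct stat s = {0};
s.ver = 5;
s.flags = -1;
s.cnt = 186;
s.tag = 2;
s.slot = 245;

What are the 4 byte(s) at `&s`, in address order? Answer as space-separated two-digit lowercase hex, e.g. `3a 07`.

85 d7 25 f5

ver (7b) val=5 bits=0x5 at bit 0: 0x00000005
flags (4b) val=-1 bits=0xf at bit 7: 0x00000785
cnt (9b) val=186 bits=0xba at bit 11: 0x0005d785
tag (4b) val=2 bits=0x2 at bit 20: 0x0025d785
slot (8b) val=245 bits=0xf5 at bit 24: 0xf525d785
word = 0xf525d785 → little-endian bytes:
  [0]=0x85  [1]=0xd7  [2]=0x25  [3]=0xf5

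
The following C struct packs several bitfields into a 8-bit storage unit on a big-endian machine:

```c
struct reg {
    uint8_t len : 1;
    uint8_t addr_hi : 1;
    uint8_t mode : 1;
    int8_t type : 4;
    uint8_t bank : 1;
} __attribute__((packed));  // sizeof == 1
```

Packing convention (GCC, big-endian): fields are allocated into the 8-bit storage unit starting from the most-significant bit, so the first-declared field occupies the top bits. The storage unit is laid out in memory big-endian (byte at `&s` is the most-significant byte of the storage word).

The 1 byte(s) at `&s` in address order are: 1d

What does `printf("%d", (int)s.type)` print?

-2

[0]=0x1d (big-endian) → word 0x1d
len:1 @ bit 7 → (0x1d>>7)&0x1 = 0x0
addr_hi:1 @ bit 6 → (0x1d>>6)&0x1 = 0x0
mode:1 @ bit 5 → (0x1d>>5)&0x1 = 0x0
type:4 @ bit 1 → (0x1d>>1)&0xf = 0xe  ←
bank:1 @ bit 0 → (0x1d>>0)&0x1 = 0x1
type signed 4b, MSB=1: 14 - 16 = -2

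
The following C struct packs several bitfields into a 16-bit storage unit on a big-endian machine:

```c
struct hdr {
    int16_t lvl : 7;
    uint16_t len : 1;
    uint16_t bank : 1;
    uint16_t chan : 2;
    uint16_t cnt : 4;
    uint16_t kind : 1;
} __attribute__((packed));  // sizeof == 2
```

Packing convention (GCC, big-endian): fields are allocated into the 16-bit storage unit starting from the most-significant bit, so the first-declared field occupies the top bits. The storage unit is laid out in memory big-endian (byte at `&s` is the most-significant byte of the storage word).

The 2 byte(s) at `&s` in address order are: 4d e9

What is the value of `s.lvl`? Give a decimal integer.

38

[0]=0x4d [1]=0xe9 (big-endian) → word 0x4de9
lvl [9+:7] = (word>>9) & 0x7f = 38  ←
len [8+:1] = (word>>8) & 0x1 = 1
bank [7+:1] = (word>>7) & 0x1 = 1
chan [5+:2] = (word>>5) & 0x3 = 3
cnt [1+:4] = (word>>1) & 0xf = 4
kind [0+:1] = (word>>0) & 0x1 = 1
lvl signed 7b, MSB=0: value = 38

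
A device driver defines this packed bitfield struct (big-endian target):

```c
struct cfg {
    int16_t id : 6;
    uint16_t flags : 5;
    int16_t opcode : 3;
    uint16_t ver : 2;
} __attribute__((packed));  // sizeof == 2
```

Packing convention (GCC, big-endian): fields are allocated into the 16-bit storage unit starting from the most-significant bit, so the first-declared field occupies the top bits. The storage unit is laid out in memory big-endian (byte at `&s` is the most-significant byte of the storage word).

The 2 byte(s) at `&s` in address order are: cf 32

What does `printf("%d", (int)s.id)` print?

-13

[0]=0xcf [1]=0x32 (big-endian) → word 0xcf32
id [10+:6] = (word>>10) & 0x3f = 51  ←
flags [5+:5] = (word>>5) & 0x1f = 25
opcode [2+:3] = (word>>2) & 0x7 = 4
ver [0+:2] = (word>>0) & 0x3 = 2
id signed 6b, MSB=1: 51 - 64 = -13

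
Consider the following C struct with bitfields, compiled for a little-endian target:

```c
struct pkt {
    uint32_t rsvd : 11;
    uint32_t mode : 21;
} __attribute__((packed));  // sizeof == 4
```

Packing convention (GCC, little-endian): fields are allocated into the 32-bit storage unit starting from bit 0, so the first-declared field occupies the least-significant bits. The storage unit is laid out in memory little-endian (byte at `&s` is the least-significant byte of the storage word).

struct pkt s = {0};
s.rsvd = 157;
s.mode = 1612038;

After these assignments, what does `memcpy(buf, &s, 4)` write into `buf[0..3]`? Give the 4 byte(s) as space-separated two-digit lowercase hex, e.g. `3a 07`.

9d 30 c8 c4

rsvd:11 = 157 → 0x9d << 0 → word 0x0000009d
mode:21 = 1612038 → 0x189906 << 11 → word 0xc4c8309d
word = 0xc4c8309d → little-endian bytes:
  [0]=0x9d  [1]=0x30  [2]=0xc8  [3]=0xc4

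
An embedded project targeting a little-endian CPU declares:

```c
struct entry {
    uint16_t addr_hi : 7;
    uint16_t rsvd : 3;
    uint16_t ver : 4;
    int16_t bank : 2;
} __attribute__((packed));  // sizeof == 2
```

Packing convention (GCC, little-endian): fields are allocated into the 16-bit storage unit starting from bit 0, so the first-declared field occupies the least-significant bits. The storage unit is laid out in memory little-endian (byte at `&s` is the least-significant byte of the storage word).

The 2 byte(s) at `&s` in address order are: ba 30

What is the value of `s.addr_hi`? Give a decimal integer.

58

[0]=0xba [1]=0x30 (little-endian) → word 0x30ba
addr_hi:7 @ bit 0 → (0x30ba>>0)&0x7f = 0x3a  ←
rsvd:3 @ bit 7 → (0x30ba>>7)&0x7 = 0x1
ver:4 @ bit 10 → (0x30ba>>10)&0xf = 0xc
bank:2 @ bit 14 → (0x30ba>>14)&0x3 = 0x0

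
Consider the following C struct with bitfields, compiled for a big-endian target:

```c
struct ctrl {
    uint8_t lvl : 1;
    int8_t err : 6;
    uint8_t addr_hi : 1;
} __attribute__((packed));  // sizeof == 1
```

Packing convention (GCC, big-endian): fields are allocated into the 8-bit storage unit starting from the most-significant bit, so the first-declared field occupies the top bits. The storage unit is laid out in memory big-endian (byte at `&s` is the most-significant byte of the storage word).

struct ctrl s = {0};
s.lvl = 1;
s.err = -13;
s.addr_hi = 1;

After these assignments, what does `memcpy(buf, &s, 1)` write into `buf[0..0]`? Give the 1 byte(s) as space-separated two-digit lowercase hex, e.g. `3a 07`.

[7+:1] lvl=1 & 0x1 = 0x1; word=0x80
[1+:6] err=-13 & 0x3f = 0x33; word=0xe6
[0+:1] addr_hi=1 & 0x1 = 0x1; word=0xe7
word = 0xe7 → big-endian bytes:
  [0]=0xe7

e7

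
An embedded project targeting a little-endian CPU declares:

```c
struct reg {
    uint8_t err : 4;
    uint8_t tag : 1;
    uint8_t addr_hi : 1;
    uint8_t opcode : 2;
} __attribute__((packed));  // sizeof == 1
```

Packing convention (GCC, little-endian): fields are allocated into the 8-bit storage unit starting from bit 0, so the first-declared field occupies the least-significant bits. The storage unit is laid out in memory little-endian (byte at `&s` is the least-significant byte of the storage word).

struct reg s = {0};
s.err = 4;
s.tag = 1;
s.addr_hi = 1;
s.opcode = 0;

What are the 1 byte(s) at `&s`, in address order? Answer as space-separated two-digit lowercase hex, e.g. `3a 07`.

[0+:4] err=4 & 0xf = 0x4; word=0x04
[4+:1] tag=1 & 0x1 = 0x1; word=0x14
[5+:1] addr_hi=1 & 0x1 = 0x1; word=0x34
[6+:2] opcode=0 & 0x3 = 0x0; word=0x34
word = 0x34 → little-endian bytes:
  [0]=0x34

34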